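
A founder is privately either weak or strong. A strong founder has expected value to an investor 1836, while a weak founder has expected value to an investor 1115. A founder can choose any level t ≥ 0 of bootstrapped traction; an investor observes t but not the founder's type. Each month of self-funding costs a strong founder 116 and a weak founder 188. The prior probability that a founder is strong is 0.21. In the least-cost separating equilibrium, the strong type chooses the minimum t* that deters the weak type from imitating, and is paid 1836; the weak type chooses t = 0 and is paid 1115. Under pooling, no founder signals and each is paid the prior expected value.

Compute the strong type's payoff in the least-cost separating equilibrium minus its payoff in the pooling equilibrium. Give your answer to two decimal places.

124.72

Least-cost separating signal: t* solves 1115 = 1836 − 188·t*, so t* = (1836 − 1115)/188 ≈ 3.8351.
Strong type's separating payoff: 1836 − 116 × t* = 1836 − 116 × (1836 − 1115)/188 = 1836 − 83636/188 ≈ 1391.1277.
Pooling payoff: 0.21 × 1836 + 0.79 × 1115 = 1266.41.
Difference: 1391.1277 − 1266.41 = 124.7177, i.e. 124.72 to two decimal places.
The strong type prefers to separate.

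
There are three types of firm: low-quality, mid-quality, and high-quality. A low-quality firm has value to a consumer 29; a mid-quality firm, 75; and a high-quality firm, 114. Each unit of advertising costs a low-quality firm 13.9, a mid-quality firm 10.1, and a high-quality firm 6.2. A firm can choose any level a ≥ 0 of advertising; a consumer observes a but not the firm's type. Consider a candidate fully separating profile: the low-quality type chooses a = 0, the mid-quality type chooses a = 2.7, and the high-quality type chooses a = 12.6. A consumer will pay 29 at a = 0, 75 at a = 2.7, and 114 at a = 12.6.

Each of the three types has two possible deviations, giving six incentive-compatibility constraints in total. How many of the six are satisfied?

4

High-quality (own payoff 114 − 6.2×12.6 = 35.88): to a=0 gives 29 → no gain ✓; to a=2.7 gives 75 − 6.2×2.7 = 58.26 → profitable ✗.
Mid-quality (own payoff 75 − 10.1×2.7 = 47.73): to a=0 gives 29 → no gain ✓; to a=12.6 gives 114 − 10.1×12.6 = -13.26 → no gain ✓.
Low-quality (own payoff 29): to a=2.7 gives 75 − 13.9×2.7 = 37.47 → profitable ✗; to a=12.6 gives 114 − 13.9×12.6 = -61.14 → no gain ✓.
4 of the 6 constraints hold; not an equilibrium.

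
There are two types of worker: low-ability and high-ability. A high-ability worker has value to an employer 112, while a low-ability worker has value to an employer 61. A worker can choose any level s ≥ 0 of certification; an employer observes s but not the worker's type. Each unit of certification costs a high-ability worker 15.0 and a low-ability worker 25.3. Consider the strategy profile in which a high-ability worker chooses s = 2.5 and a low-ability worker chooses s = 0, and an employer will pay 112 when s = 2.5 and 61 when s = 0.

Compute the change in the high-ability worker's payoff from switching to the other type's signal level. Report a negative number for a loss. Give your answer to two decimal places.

Playing s = 2.5 the high-ability worker receives 112 − 15.0 × 2.5 = 74.5.
Deviating to s = 0 yields 61 instead.
Gain from deviating: 61 − 74.5 = -13.50.
The gain is negative, so the high-ability type's incentive-compatibility constraint is satisfied.

-13.50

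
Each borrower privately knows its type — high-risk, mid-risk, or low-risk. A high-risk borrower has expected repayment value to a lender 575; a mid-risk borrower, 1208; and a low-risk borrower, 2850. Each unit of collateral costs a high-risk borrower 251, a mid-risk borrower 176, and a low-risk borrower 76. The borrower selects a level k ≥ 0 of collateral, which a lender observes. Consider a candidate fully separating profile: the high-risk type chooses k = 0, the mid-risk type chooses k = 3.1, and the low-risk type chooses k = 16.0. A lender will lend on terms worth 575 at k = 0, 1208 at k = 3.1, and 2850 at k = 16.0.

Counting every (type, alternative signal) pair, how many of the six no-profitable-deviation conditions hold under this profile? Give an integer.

High-risk (own payoff 575): to k=3.1 gives 1208 − 251×3.1 = 429.9 → no gain ✓; to k=16.0 gives 2850 − 251×16.0 = -1166 → no gain ✓.
Low-risk (own payoff 2850 − 76×16.0 = 1634): to k=0 gives 575 → no gain ✓; to k=3.1 gives 1208 − 76×3.1 = 972.4 → no gain ✓.
Mid-risk (own payoff 1208 − 176×3.1 = 662.4): to k=0 gives 575 → no gain ✓; to k=16.0 gives 2850 − 176×16.0 = 34 → no gain ✓.
6 of the 6 constraints hold; this profile is a separating equilibrium.

6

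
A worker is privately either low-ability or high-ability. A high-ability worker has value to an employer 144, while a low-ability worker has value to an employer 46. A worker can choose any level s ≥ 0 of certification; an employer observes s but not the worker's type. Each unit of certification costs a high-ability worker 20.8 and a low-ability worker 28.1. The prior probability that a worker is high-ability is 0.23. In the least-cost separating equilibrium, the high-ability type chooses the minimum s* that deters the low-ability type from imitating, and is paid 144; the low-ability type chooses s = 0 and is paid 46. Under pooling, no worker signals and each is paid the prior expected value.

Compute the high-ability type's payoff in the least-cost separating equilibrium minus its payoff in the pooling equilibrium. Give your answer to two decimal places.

2.92

Least-cost separating signal: s* solves 46 = 144 − 28.1·s*, so s* = (144 − 46)/28.1 ≈ 3.4875.
High-ability type's separating payoff: 144 − 20.8 × s* = 144 − 20.8 × (144 − 46)/28.1 = 144 − 2038.4/28.1 ≈ 71.4591.
Pooling payoff: 0.23 × 144 + 0.77 × 46 = 68.54.
Difference: 71.4591 − 68.54 = 2.9191, i.e. 2.92 to two decimal places.
The high-ability type prefers to separate.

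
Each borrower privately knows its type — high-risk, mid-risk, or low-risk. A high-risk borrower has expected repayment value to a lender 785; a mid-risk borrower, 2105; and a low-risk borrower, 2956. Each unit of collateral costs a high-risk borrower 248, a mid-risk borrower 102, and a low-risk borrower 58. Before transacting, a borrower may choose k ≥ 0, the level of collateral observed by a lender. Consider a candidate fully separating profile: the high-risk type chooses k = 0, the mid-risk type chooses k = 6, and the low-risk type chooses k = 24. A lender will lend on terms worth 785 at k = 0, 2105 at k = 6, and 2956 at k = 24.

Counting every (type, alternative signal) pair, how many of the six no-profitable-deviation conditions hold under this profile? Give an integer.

Low-risk (own payoff 2956 − 58×24 = 1564): to k=0 gives 785 → no gain ✓; to k=6 gives 2105 − 58×6 = 1757 → profitable ✗.
Mid-risk (own payoff 2105 − 102×6 = 1493): to k=0 gives 785 → no gain ✓; to k=24 gives 2956 − 102×24 = 508 → no gain ✓.
High-risk (own payoff 785): to k=6 gives 2105 − 248×6 = 617 → no gain ✓; to k=24 gives 2956 − 248×24 = -2996 → no gain ✓.
5 of the 6 constraints hold; not an equilibrium.

5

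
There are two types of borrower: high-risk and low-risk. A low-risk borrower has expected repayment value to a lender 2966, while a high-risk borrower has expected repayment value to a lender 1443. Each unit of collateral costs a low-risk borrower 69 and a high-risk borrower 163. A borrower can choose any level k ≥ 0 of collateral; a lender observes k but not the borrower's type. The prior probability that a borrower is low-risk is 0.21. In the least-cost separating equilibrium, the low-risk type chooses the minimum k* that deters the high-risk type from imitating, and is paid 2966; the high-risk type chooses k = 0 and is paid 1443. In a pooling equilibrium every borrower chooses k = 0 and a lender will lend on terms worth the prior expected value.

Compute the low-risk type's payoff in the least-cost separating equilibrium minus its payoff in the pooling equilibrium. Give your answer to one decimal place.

558.5

Least-cost separating signal: k* solves 1443 = 2966 − 163·k*, so k* = (2966 − 1443)/163 ≈ 9.3436.
Low-risk type's separating payoff: 2966 − 69 × k* = 2966 − 69 × (2966 − 1443)/163 = 2966 − 105087/163 ≈ 2321.294.
Pooling payoff: 0.21 × 2966 + 0.79 × 1443 = 1762.83.
Difference: 2321.294 − 1762.83 = 558.464, i.e. 558.5 to one decimal place.
The low-risk type prefers to separate.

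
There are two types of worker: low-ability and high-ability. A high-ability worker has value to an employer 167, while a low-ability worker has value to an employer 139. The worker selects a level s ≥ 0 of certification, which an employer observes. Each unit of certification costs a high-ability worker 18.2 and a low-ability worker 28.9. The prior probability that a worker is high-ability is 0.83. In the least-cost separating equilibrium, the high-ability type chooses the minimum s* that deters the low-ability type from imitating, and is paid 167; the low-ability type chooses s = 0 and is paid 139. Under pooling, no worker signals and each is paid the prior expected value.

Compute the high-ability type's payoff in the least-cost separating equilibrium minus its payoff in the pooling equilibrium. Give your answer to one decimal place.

-12.9

Least-cost separating signal: s* solves 139 = 167 − 28.9·s*, so s* = (167 − 139)/28.9 ≈ 0.9689.
High-ability type's separating payoff: 167 − 18.2 × s* = 167 − 18.2 × (167 − 139)/28.9 = 167 − 509.6/28.9 ≈ 149.367.
Pooling payoff: 0.83 × 167 + 0.17 × 139 = 162.24.
Difference: 149.367 − 162.24 = -12.873, i.e. -12.9 to one decimal place.
The high-ability type would prefer the pooling outcome.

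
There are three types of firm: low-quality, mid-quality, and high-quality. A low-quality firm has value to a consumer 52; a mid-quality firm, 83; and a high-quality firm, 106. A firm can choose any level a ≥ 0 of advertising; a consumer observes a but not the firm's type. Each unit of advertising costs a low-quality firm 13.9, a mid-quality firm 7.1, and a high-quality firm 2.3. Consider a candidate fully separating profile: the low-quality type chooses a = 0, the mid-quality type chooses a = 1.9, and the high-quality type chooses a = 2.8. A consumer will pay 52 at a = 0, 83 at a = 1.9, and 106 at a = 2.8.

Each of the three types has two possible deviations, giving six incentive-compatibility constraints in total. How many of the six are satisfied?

3

Low-quality (own payoff 52): to a=1.9 gives 83 − 13.9×1.9 = 56.59 → profitable ✗; to a=2.8 gives 106 − 13.9×2.8 = 67.08 → profitable ✗.
Mid-quality (own payoff 83 − 7.1×1.9 = 69.51): to a=0 gives 52 → no gain ✓; to a=2.8 gives 106 − 7.1×2.8 = 86.12 → profitable ✗.
High-quality (own payoff 106 − 2.3×2.8 = 99.56): to a=0 gives 52 → no gain ✓; to a=1.9 gives 83 − 2.3×1.9 = 78.63 → no gain ✓.
3 of the 6 constraints hold; not an equilibrium.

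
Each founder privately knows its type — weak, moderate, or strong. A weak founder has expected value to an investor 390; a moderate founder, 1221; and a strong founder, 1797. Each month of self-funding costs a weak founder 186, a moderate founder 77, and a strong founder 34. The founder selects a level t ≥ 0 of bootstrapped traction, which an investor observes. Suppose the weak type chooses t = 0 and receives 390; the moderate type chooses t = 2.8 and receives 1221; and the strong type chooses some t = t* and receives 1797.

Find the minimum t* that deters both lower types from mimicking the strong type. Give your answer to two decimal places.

Moderate type (on-path payoff 1221 − 77×2.8 = 1005.4) won't mimic when 1005.4 ≥ 1797 − 77·t*, i.e. t* ≥ 10.28.
Weak type (on-path payoff 390) won't mimic when 390 ≥ 1797 − 186·t*, i.e. t* ≥ 7.56.
Both must hold, so t* = max(7.56, 10.28) = 10.28. The moderate type's constraint binds.

10.28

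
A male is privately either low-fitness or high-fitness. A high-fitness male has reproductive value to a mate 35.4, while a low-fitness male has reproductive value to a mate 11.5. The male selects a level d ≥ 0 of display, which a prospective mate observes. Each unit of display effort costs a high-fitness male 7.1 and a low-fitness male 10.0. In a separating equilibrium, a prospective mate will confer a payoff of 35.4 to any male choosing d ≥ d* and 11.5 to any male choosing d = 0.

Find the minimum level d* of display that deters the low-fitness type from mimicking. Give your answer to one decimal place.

A low-fitness male choosing d = 0 receives 11.5.
Imitating at d* instead would pay 35.4 at cost 10.0·d*, netting 35.4 − 10.0·d*.
Indifference: 11.5 = 35.4 − 10.0·d*, so d* = (35.4 − 11.5) / 10.0 ≈ 2.4.
This is the low-fitness type's binding incentive-compatibility constraint; any d ≥ 2.4 sustains separation on that side.

2.4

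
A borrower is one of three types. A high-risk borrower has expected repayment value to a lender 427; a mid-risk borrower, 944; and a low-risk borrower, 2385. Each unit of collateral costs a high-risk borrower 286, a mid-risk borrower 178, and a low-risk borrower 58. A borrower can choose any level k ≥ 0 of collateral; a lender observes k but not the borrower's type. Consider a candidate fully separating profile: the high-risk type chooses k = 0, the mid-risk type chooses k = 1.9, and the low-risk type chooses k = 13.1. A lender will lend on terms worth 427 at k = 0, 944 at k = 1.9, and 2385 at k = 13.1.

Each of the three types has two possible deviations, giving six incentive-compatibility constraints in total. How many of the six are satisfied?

6

Mid-risk (own payoff 944 − 178×1.9 = 605.8): to k=0 gives 427 → no gain ✓; to k=13.1 gives 2385 − 178×13.1 = 53.2 → no gain ✓.
High-risk (own payoff 427): to k=1.9 gives 944 − 286×1.9 = 400.6 → no gain ✓; to k=13.1 gives 2385 − 286×13.1 = -1361.6 → no gain ✓.
Low-risk (own payoff 2385 − 58×13.1 = 1625.2): to k=0 gives 427 → no gain ✓; to k=1.9 gives 944 − 58×1.9 = 833.8 → no gain ✓.
6 of the 6 constraints hold; this profile is a separating equilibrium.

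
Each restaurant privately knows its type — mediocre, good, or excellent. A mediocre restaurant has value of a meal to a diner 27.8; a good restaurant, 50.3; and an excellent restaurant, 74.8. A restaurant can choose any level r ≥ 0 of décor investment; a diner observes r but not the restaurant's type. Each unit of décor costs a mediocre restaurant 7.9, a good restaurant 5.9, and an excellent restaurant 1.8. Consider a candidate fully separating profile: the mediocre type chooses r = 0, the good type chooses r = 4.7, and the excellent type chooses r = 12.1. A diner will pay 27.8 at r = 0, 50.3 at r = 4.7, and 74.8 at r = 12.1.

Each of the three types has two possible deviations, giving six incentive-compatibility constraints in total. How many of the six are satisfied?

5

Mediocre (own payoff 27.8): to r=4.7 gives 50.3 − 7.9×4.7 = 13.17 → no gain ✓; to r=12.1 gives 74.8 − 7.9×12.1 = -20.79 → no gain ✓.
Excellent (own payoff 74.8 − 1.8×12.1 = 53.02): to r=0 gives 27.8 → no gain ✓; to r=4.7 gives 50.3 − 1.8×4.7 = 41.84 → no gain ✓.
Good (own payoff 50.3 − 5.9×4.7 = 22.57): to r=0 gives 27.8 → profitable ✗; to r=12.1 gives 74.8 − 5.9×12.1 = 3.41 → no gain ✓.
5 of the 6 constraints hold; not an equilibrium.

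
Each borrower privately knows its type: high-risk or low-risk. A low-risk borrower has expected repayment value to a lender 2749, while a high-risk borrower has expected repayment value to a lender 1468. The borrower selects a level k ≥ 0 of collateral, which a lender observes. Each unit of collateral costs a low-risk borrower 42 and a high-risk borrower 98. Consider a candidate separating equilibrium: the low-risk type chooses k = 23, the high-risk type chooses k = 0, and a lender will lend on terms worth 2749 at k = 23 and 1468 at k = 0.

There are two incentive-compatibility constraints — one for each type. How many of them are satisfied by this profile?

2

Low-risk type: signal → 2749 − 42 × 23 = 1783; deviate to 0 → 1468. IC holds (1783 ≥ 1468).
High-risk type: stay at 0 → 1468; mimic → 2749 − 98 × 23 = 495. IC holds (1468 ≥ 495).
2 of 2 constraints hold, so this is a separating equilibrium.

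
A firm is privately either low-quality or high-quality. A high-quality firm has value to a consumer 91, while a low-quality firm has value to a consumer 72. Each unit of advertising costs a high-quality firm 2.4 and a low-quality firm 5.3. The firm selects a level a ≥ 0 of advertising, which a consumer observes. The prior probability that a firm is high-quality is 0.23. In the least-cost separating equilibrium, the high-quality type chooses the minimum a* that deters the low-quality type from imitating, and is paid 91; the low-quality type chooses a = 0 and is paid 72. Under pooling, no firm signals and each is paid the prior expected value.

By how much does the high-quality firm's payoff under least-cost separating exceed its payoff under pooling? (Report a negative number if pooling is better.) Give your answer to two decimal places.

Least-cost separating signal: a* solves 72 = 91 − 5.3·a*, so a* = (91 − 72)/5.3 ≈ 3.5849.
High-quality type's separating payoff: 91 − 2.4 × a* = 91 − 2.4 × (91 − 72)/5.3 = 91 − 45.6/5.3 ≈ 82.3962.
Pooling payoff: 0.23 × 91 + 0.77 × 72 = 76.37.
Difference: 82.3962 − 76.37 = 6.0262, i.e. 6.03 to two decimal places.
The high-quality type prefers to separate.

6.03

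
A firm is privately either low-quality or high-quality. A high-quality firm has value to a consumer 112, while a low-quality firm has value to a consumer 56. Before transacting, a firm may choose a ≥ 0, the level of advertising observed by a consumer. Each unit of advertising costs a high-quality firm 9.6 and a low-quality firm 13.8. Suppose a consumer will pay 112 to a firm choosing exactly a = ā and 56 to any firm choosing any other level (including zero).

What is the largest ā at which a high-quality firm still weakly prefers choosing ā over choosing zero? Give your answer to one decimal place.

5.8

Choosing ā yields the high-quality type 112 − 9.6·ā; choosing zero yields 56.
The high-quality type is indifferent at 112 − 9.6·ā = 56, i.e. ā = (112 − 56) / 9.6 ≈ 5.8.
For any ā above 5.8 the high-quality type would rather pool at zero, so separation collapses.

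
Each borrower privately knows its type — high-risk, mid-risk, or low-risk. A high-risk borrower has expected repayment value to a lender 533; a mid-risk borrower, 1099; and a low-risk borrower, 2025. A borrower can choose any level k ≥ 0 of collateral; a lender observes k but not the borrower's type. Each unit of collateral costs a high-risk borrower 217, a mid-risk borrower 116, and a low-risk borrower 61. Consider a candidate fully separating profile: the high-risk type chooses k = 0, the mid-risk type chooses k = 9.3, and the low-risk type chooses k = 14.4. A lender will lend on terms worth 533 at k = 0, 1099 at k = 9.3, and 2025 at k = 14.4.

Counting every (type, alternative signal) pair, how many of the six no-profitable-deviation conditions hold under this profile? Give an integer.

4

Low-risk (own payoff 2025 − 61×14.4 = 1146.6): to k=0 gives 533 → no gain ✓; to k=9.3 gives 1099 − 61×9.3 = 531.7 → no gain ✓.
High-risk (own payoff 533): to k=9.3 gives 1099 − 217×9.3 = -919.1 → no gain ✓; to k=14.4 gives 2025 − 217×14.4 = -1099.8 → no gain ✓.
Mid-risk (own payoff 1099 − 116×9.3 = 20.2): to k=0 gives 533 → profitable ✗; to k=14.4 gives 2025 − 116×14.4 = 354.6 → profitable ✗.
4 of the 6 constraints hold; not an equilibrium.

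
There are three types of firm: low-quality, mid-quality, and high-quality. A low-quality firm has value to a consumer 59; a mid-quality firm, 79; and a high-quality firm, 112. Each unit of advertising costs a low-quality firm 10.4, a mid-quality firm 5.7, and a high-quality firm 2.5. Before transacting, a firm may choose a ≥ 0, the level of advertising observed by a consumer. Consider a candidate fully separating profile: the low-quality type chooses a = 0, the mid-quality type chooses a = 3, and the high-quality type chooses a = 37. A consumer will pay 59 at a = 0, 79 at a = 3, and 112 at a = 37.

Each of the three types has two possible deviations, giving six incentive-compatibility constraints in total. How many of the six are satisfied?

High-quality (own payoff 112 − 2.5×37 = 19.5): to a=0 gives 59 → profitable ✗; to a=3 gives 79 − 2.5×3 = 71.5 → profitable ✗.
Low-quality (own payoff 59): to a=3 gives 79 − 10.4×3 = 47.8 → no gain ✓; to a=37 gives 112 − 10.4×37 = -272.8 → no gain ✓.
Mid-quality (own payoff 79 − 5.7×3 = 61.9): to a=0 gives 59 → no gain ✓; to a=37 gives 112 − 5.7×37 = -98.9 → no gain ✓.
4 of the 6 constraints hold; not an equilibrium.

4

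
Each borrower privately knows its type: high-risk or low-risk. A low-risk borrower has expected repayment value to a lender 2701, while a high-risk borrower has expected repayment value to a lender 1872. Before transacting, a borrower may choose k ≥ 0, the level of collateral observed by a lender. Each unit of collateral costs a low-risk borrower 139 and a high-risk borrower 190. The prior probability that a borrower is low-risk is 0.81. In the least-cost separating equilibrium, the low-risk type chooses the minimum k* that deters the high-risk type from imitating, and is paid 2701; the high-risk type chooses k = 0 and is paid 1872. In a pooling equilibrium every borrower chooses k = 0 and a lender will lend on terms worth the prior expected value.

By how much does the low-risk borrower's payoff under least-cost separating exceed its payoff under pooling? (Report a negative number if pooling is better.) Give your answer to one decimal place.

Least-cost separating signal: k* solves 1872 = 2701 − 190·k*, so k* = (2701 − 1872)/190 ≈ 4.3632.
Low-risk type's separating payoff: 2701 − 139 × k* = 2701 − 139 × (2701 − 1872)/190 = 2701 − 115231/190 ≈ 2094.521.
Pooling payoff: 0.81 × 2701 + 0.19 × 1872 = 2543.49.
Difference: 2094.521 − 2543.49 = -448.969, i.e. -449.0 to one decimal place.
The low-risk type would prefer the pooling outcome.

-449.0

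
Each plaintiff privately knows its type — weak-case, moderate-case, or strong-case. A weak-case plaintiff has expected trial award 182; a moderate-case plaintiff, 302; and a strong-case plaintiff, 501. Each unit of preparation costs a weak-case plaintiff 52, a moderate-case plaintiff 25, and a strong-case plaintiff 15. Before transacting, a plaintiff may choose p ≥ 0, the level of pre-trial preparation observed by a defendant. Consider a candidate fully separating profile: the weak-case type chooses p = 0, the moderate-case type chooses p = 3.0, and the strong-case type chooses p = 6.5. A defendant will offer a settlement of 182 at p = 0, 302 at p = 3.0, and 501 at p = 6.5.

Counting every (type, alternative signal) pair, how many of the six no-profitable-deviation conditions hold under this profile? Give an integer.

5

Moderate-case (own payoff 302 − 25×3.0 = 227): to p=0 gives 182 → no gain ✓; to p=6.5 gives 501 − 25×6.5 = 338.5 → profitable ✗.
Strong-case (own payoff 501 − 15×6.5 = 403.5): to p=0 gives 182 → no gain ✓; to p=3.0 gives 302 − 15×3.0 = 257 → no gain ✓.
Weak-case (own payoff 182): to p=3.0 gives 302 − 52×3.0 = 146 → no gain ✓; to p=6.5 gives 501 − 52×6.5 = 163 → no gain ✓.
5 of the 6 constraints hold; not an equilibrium.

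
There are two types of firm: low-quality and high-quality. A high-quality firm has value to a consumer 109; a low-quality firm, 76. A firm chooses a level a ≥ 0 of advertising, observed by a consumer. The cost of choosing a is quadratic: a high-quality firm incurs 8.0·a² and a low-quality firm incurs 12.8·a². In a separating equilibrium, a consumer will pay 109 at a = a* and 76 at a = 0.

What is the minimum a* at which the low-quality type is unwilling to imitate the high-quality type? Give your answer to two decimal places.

The low-quality type at a = 0 receives 76; imitating at a* yields 109 − 12.8·a*².
Indifference: 76 = 109 − 12.8·a*², so a*² = (109 − 76) / 12.8 ≈ 2.5781.
a* = √2.5781 ≈ 1.61.

1.61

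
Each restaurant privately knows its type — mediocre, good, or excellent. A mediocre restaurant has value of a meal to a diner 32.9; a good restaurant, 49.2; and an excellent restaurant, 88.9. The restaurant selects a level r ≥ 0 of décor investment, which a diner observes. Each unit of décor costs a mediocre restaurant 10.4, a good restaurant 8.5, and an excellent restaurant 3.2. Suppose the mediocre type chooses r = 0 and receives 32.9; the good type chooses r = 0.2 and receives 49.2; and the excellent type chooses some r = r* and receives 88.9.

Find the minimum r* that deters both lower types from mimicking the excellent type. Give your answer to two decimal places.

5.38

Mediocre type (on-path payoff 32.9) won't mimic when 32.9 ≥ 88.9 − 10.4·r*, i.e. r* ≥ 5.38.
Good type (on-path payoff 49.2 − 8.5×0.2 = 47.5) won't mimic when 47.5 ≥ 88.9 − 8.5·r*, i.e. r* ≥ 4.87.
Both must hold, so r* = max(5.38, 4.87) = 5.38. The mediocre type's constraint binds.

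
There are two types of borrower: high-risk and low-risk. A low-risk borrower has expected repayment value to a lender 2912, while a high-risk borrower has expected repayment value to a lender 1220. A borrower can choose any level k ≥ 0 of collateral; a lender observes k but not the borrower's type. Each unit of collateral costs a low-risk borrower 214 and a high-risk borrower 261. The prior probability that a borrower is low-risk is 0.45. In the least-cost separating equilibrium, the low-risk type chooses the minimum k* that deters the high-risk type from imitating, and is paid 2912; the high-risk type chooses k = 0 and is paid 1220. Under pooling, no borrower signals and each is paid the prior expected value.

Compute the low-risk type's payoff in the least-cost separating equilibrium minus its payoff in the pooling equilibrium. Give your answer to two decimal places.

Least-cost separating signal: k* solves 1220 = 2912 − 261·k*, so k* = (2912 − 1220)/261 ≈ 6.4828.
Low-risk type's separating payoff: 2912 − 214 × k* = 2912 − 214 × (2912 − 1220)/261 = 2912 − 362088/261 ≈ 1524.6897.
Pooling payoff: 0.45 × 2912 + 0.55 × 1220 = 1981.4.
Difference: 1524.6897 − 1981.4 = -456.7103, i.e. -456.71 to two decimal places.
The low-risk type would prefer the pooling outcome.

-456.71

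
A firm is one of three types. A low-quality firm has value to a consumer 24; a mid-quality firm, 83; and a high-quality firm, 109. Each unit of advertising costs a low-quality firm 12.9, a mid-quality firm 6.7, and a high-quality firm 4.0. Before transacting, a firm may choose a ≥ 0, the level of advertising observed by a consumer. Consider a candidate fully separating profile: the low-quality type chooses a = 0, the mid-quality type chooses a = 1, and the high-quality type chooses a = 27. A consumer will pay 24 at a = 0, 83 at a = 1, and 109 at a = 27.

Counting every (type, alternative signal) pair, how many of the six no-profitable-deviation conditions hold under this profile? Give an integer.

3

Mid-quality (own payoff 83 − 6.7×1 = 76.3): to a=0 gives 24 → no gain ✓; to a=27 gives 109 − 6.7×27 = -71.9 → no gain ✓.
Low-quality (own payoff 24): to a=1 gives 83 − 12.9×1 = 70.1 → profitable ✗; to a=27 gives 109 − 12.9×27 = -239.3 → no gain ✓.
High-quality (own payoff 109 − 4.0×27 = 1): to a=0 gives 24 → profitable ✗; to a=1 gives 83 − 4.0×1 = 79 → profitable ✗.
3 of the 6 constraints hold; not an equilibrium.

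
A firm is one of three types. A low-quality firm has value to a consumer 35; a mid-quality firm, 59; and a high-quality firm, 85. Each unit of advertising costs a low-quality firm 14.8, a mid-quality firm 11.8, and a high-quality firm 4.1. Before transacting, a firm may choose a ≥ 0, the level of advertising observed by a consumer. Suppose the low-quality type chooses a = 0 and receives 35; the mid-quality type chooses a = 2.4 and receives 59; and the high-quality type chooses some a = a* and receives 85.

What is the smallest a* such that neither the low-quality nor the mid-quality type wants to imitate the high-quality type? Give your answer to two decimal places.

Mid-quality type (on-path payoff 59 − 11.8×2.4 = 30.68) won't mimic when 30.68 ≥ 85 − 11.8·a*, i.e. a* ≥ 4.60.
Low-quality type (on-path payoff 35) won't mimic when 35 ≥ 85 − 14.8·a*, i.e. a* ≥ 3.38.
Both must hold, so a* = max(3.38, 4.60) = 4.60. The mid-quality type's constraint binds.

4.60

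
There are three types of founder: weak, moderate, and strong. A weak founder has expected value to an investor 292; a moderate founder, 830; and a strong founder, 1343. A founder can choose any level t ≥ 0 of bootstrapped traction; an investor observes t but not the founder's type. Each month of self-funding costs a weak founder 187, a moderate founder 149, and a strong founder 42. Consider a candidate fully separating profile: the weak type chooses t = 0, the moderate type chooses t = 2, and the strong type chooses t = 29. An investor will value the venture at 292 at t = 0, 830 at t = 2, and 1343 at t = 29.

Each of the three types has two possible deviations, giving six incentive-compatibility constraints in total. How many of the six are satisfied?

3

Weak (own payoff 292): to t=2 gives 830 − 187×2 = 456 → profitable ✗; to t=29 gives 1343 − 187×29 = -4080 → no gain ✓.
Moderate (own payoff 830 − 149×2 = 532): to t=0 gives 292 → no gain ✓; to t=29 gives 1343 − 149×29 = -2978 → no gain ✓.
Strong (own payoff 1343 − 42×29 = 125): to t=0 gives 292 → profitable ✗; to t=2 gives 830 − 42×2 = 746 → profitable ✗.
3 of the 6 constraints hold; not an equilibrium.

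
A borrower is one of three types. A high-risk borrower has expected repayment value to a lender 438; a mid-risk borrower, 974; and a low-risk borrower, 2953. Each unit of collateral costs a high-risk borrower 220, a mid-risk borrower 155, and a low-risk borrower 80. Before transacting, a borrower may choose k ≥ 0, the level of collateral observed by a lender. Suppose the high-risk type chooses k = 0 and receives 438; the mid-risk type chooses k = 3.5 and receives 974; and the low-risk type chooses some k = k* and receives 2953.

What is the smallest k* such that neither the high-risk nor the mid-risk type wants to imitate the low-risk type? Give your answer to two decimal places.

16.27

High-risk type (on-path payoff 438) won't mimic when 438 ≥ 2953 − 220·k*, i.e. k* ≥ 11.43.
Mid-risk type (on-path payoff 974 − 155×3.5 = 431.5) won't mimic when 431.5 ≥ 2953 − 155·k*, i.e. k* ≥ 16.27.
Both must hold, so k* = max(11.43, 16.27) = 16.27. The mid-risk type's constraint binds.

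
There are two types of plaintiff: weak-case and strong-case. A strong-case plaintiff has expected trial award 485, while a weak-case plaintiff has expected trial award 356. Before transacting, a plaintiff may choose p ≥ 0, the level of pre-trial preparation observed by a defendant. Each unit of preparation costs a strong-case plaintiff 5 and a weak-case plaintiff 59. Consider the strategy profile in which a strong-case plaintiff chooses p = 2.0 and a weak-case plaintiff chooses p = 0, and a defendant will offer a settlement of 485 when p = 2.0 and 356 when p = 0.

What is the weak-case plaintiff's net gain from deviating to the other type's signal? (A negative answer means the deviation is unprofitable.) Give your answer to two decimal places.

Playing p = 0 the weak-case plaintiff receives 356.
Deviating to p = 2.0 brings payment 485 at cost 59 × 2.0 = 118, netting 367.
Gain from deviating: 367 − 356 = 11.00.
The gain is positive, so the weak-case type's incentive-compatibility constraint is violated — this profile is not a separating equilibrium.

11.00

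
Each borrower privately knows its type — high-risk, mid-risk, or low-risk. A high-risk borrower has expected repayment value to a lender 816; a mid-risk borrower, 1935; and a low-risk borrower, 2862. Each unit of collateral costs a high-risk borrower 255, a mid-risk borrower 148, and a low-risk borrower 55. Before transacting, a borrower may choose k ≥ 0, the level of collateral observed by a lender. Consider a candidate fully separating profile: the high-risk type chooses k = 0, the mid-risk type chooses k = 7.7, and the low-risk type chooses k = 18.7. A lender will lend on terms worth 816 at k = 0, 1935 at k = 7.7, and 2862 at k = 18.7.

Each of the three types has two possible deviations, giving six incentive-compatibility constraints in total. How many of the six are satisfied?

5

Mid-risk (own payoff 1935 − 148×7.7 = 795.4): to k=0 gives 816 → profitable ✗; to k=18.7 gives 2862 − 148×18.7 = 94.4 → no gain ✓.
Low-risk (own payoff 2862 − 55×18.7 = 1833.5): to k=0 gives 816 → no gain ✓; to k=7.7 gives 1935 − 55×7.7 = 1511.5 → no gain ✓.
High-risk (own payoff 816): to k=7.7 gives 1935 − 255×7.7 = -28.5 → no gain ✓; to k=18.7 gives 2862 − 255×18.7 = -1906.5 → no gain ✓.
5 of the 6 constraints hold; not an equilibrium.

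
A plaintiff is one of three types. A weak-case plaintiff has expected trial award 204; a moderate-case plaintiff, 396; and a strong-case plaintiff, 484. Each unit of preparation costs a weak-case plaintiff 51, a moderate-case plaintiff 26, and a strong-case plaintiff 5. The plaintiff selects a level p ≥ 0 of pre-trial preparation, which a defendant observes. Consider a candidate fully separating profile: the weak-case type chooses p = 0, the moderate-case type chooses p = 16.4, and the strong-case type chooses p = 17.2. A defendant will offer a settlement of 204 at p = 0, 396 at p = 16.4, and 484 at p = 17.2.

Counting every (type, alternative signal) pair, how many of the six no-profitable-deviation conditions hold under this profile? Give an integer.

4

Strong-case (own payoff 484 − 5×17.2 = 398): to p=0 gives 204 → no gain ✓; to p=16.4 gives 396 − 5×16.4 = 314 → no gain ✓.
Moderate-case (own payoff 396 − 26×16.4 = -30.4): to p=0 gives 204 → profitable ✗; to p=17.2 gives 484 − 26×17.2 = 36.8 → profitable ✗.
Weak-case (own payoff 204): to p=16.4 gives 396 − 51×16.4 = -440.4 → no gain ✓; to p=17.2 gives 484 − 51×17.2 = -393.2 → no gain ✓.
4 of the 6 constraints hold; not an equilibrium.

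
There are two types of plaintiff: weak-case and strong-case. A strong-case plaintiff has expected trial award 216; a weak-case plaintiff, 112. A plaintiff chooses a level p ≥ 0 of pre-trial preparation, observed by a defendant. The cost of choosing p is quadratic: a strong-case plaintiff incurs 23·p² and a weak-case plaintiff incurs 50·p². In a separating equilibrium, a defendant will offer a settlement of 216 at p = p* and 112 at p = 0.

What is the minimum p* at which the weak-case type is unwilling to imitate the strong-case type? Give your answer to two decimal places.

1.44

The weak-case type at p = 0 receives 112; imitating at p* yields 216 − 50·p*².
Indifference: 112 = 216 − 50·p*², so p*² = (216 − 112) / 50 = 2.08.
p* = √2.08 ≈ 1.44.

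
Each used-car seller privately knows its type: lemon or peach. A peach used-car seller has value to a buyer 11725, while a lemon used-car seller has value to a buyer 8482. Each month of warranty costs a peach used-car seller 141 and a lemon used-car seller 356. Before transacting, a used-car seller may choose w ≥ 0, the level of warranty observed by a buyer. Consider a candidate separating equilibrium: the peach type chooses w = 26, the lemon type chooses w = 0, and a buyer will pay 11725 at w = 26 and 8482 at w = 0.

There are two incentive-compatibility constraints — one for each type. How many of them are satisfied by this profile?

1

Lemon type: stay at 0 → 8482; mimic → 11725 − 356 × 26 = 2469. IC holds (8482 ≥ 2469).
Peach type: signal → 11725 − 141 × 26 = 8059; deviate to 0 → 8482. IC fails (8059 < 8482).
1 of 2 constraints hold, so this profile is not an equilibrium.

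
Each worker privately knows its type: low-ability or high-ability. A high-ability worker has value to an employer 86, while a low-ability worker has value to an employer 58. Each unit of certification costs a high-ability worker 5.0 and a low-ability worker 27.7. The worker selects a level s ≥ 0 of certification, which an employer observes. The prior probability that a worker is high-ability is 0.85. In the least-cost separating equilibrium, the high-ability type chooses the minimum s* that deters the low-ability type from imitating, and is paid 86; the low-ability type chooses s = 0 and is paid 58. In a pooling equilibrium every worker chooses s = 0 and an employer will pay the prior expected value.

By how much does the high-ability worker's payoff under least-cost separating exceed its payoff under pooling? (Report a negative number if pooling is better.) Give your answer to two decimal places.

-0.85

Least-cost separating signal: s* solves 58 = 86 − 27.7·s*, so s* = (86 − 58)/27.7 ≈ 1.0108.
High-ability type's separating payoff: 86 − 5.0 × s* = 86 − 5.0 × (86 − 58)/27.7 = 86 − 140/27.7 ≈ 80.9458.
Pooling payoff: 0.85 × 86 + 0.15 × 58 = 81.8.
Difference: 80.9458 − 81.8 = -0.8542, i.e. -0.85 to two decimal places.
The high-ability type would prefer the pooling outcome.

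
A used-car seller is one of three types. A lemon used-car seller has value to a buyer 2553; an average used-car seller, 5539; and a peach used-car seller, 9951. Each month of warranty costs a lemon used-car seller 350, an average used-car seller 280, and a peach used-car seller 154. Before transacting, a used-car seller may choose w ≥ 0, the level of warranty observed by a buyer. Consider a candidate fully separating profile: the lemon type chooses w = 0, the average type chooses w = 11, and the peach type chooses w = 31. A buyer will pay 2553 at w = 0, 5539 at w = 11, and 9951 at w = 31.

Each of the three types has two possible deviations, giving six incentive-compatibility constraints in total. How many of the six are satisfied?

5

Lemon (own payoff 2553): to w=11 gives 5539 − 350×11 = 1689 → no gain ✓; to w=31 gives 9951 − 350×31 = -899 → no gain ✓.
Average (own payoff 5539 − 280×11 = 2459): to w=0 gives 2553 → profitable ✗; to w=31 gives 9951 − 280×31 = 1271 → no gain ✓.
Peach (own payoff 9951 − 154×31 = 5177): to w=0 gives 2553 → no gain ✓; to w=11 gives 5539 − 154×11 = 3845 → no gain ✓.
5 of the 6 constraints hold; not an equilibrium.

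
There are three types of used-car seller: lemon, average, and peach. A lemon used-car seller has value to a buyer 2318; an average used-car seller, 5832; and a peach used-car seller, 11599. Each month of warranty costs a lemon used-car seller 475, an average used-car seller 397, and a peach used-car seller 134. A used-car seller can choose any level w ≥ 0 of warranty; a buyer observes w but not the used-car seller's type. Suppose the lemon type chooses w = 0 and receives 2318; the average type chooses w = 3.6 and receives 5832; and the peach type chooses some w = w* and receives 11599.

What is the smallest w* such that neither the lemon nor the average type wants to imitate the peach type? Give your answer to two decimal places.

Average type (on-path payoff 5832 − 397×3.6 = 4402.8) won't mimic when 4402.8 ≥ 11599 − 397·w*, i.e. w* ≥ 18.13.
Lemon type (on-path payoff 2318) won't mimic when 2318 ≥ 11599 − 475·w*, i.e. w* ≥ 19.54.
Both must hold, so w* = max(19.54, 18.13) = 19.54. The lemon type's constraint binds.

19.54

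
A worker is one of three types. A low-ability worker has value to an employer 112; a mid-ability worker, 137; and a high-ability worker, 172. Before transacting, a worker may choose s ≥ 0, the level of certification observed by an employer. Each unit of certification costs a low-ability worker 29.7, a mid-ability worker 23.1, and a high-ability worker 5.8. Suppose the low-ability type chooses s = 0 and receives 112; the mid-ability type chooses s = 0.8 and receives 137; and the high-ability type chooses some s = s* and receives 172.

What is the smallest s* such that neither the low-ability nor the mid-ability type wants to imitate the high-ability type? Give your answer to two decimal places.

2.32

Low-ability type (on-path payoff 112) won't mimic when 112 ≥ 172 − 29.7·s*, i.e. s* ≥ 2.02.
Mid-ability type (on-path payoff 137 − 23.1×0.8 = 118.52) won't mimic when 118.52 ≥ 172 − 23.1·s*, i.e. s* ≥ 2.32.
Both must hold, so s* = max(2.02, 2.32) = 2.32. The mid-ability type's constraint binds.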